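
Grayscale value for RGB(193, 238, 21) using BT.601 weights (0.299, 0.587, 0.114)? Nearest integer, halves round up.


Gray = 0.299×R + 0.587×G + 0.114×B
Gray = 0.299×193 + 0.587×238 + 0.114×21
Gray = 57.707 + 139.706 + 2.394
Gray = 199.807 → round half up → 200
Gray = 200


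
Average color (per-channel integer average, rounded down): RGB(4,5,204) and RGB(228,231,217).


Midpoint: each channel = ⌊(C₁+C₂)/2⌋
R: ⌊(4+228)/2⌋ = 116
G: ⌊(5+231)/2⌋ = 118
B: ⌊(204+217)/2⌋ = 210
= RGB(116, 118, 210)


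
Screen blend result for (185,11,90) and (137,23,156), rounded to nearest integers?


Screen: C = 255 - (255-A)×(255-B)/255, rounded to nearest integer
R: 255 - (255-185)×(255-137)/255 = 255 - 8260/255 ≈ 255 - 32.392 = 222.608 → 223
G: 255 - (255-11)×(255-23)/255 = 255 - 56608/255 ≈ 255 - 221.992 = 33.008 → 33
B: 255 - (255-90)×(255-156)/255 = 255 - 16335/255 ≈ 255 - 64.059 = 190.941 → 191
= RGB(223, 33, 191)


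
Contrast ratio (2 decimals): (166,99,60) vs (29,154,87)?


Linearize each sRGB channel c=v/255: c/12.92 if c ≤ 0.04045 else ((c+0.055)/1.055)^2.4
L = 0.2126×R_lin + 0.7152×G_lin + 0.0722×B_lin
Color 1 (166,99,60):
  R=166: 166/255≈0.6510 > 0.04045 → ((0.6510+0.055)/1.055)^2.4 ≈ 0.38133
  G=99: 99/255≈0.3882 > 0.04045 → ((0.3882+0.055)/1.055)^2.4 ≈ 0.12477
  B=60: 60/255≈0.2353 > 0.04045 → ((0.2353+0.055)/1.055)^2.4 ≈ 0.04519
  L1 = 0.2126×0.38133 + 0.7152×0.12477 + 0.0722×0.04519 ≈ 0.17357
Color 2 (29,154,87):
  R=29: 29/255≈0.1137 > 0.04045 → ((0.1137+0.055)/1.055)^2.4 ≈ 0.01229
  G=154: 154/255≈0.6039 > 0.04045 → ((0.6039+0.055)/1.055)^2.4 ≈ 0.32314
  B=87: 87/255≈0.3412 > 0.04045 → ((0.3412+0.055)/1.055)^2.4 ≈ 0.09531
  L2 = 0.2126×0.01229 + 0.7152×0.32314 + 0.0722×0.09531 ≈ 0.24061
Lighter = 0.24061, Darker = 0.17357
Ratio = (L_lighter + 0.05) / (L_darker + 0.05)
Ratio = (0.24061 + 0.05) / (0.17357 + 0.05) = 0.29061 / 0.22357 ≈ 1.2998
Ratio ≈ 1.30:1


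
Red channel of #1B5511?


Color: #1B5511
R = 1B = 27
G = 55 = 85
B = 11 = 17
Red = 27


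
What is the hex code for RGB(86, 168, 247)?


R = 86 → 56 (hex)
G = 168 → A8 (hex)
B = 247 → F7 (hex)
Hex = #56A8F7


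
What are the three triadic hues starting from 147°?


Triadic: equally spaced at 120° intervals
H1 = 147°
H2 = (147 + 120) mod 360 = 267°
H3 = (147 + 240) mod 360 = 27°
Triadic = 147°, 267°, 27°


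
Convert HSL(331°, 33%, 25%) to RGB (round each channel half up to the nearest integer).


H=331°, S=0.33, L=0.25
C = (1-|2L-1|)×S = (1-|-0.50|)×0.33 = 0.165
H' = H/60 = 331/60 ≈ 5.5167; X = C×(1-|H' mod 2 - 1|) = 0.07975
m = L - C/2 = 0.25 - 0.0825 = 0.1675
Sector ⌊H'⌋ = 5 → (R',G',B') = (0.165, 0.0, 0.07975)
RGB = ((R'+m)×255, (G'+m)×255, (B'+m)×255) = (84.7875, 42.7125, 63.04875)
Round half up → RGB(85, 43, 63)


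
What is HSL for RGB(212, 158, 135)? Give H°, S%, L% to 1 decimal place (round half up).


Normalize: R'=212/255≈0.8314, G'=158/255≈0.6196, B'=135/255≈0.5294
Max=212/255, Min=135/255, Δ=Max-Min=77/255
L = (Max+Min)/2 = (212+135)/510 = 347/510 = 0.68039… → L = 68.0%
L > 0.5 → S = Δ/(2-Max-Min) = 77/(510-212-135) = 77/163 = 0.47239… → S = 47.2%
(the 1/255 factors cancel in S and H, so raw channel differences can be used)
Max is R' → H = 60 × (((G-B)/Δ) mod 6) = 60 × (((158-135)/77) mod 6)
  23/77 = 0.2987…
  H = 60 × 0.2987… = 17.922…° → H = 17.9°
= HSL(17.9°, 47.2%, 68.0%)


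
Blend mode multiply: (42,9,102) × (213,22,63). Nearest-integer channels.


Multiply: C = A×B/255, rounded to nearest integer
R: 42×213/255 = 8946/255 ≈ 35.082 → 35
G: 9×22/255 = 198/255 ≈ 0.776 → 1
B: 102×63/255 = 6426/255 ≈ 25.200 → 25
= RGB(35, 1, 25)


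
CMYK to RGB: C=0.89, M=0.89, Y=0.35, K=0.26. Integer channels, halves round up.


R = 255 × (1-C) × (1-K) = 255 × 0.11 × 0.74 = 20.757 → 21
G = 255 × (1-M) × (1-K) = 255 × 0.11 × 0.74 = 20.757 → 21
B = 255 × (1-Y) × (1-K) = 255 × 0.65 × 0.74 = 122.655 → 123
= RGB(21, 21, 123)


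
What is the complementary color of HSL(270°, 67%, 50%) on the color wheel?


Complement = opposite side of color wheel = hue + 180°
H' = (270 + 180) mod 360 = 90°
S and L unchanged.
= HSL(90°, 67%, 50%)


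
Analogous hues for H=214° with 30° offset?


Base hue: 214°
Left analog: (214 - 30) mod 360 = 184°
Right analog: (214 + 30) mod 360 = 244°
Analogous hues = 184° and 244°


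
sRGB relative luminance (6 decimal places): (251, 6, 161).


Linearize each channel (sRGB transfer function): c = v/255; c_lin = c/12.92 if c ≤ 0.04045, else ((c+0.055)/1.055)^2.4
  R: 251/255 ≈ 0.984314 > 0.04045 → ((0.984314+0.055)/1.055)^2.4 ≈ 0.964686
  G: 6/255 ≈ 0.023529 ≤ 0.04045 → 0.023529/12.92 ≈ 0.001821
  B: 161/255 ≈ 0.631373 > 0.04045 → ((0.631373+0.055)/1.055)^2.4 ≈ 0.356400
R_lin = 0.964686, G_lin = 0.001821, B_lin = 0.356400
L = 0.2126×R + 0.7152×G + 0.0722×B
L = 0.2126×0.964686 + 0.7152×0.001821 + 0.0722×0.356400
L ≈ 0.232127


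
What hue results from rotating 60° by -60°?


New hue = (H + rotation) mod 360
New hue = (60 -60) mod 360
= 0 mod 360
= 0°


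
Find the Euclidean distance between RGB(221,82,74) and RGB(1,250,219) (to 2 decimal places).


d = √[(R₁-R₂)² + (G₁-G₂)² + (B₁-B₂)²]
d = √[(221-1)² + (82-250)² + (74-219)²]
d = √[48400 + 28224 + 21025]
d = √97649
d ≈ 312.49


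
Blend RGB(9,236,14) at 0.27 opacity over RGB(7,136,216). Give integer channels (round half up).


C = α×F + (1-α)×B, with 1-α = 0.73
R: 0.27×9 + 0.73×7 = 2.43 + 5.11 = 7.54 → 8
G: 0.27×236 + 0.73×136 = 63.72 + 99.28 = 163.00 → 163
B: 0.27×14 + 0.73×216 = 3.78 + 157.68 = 161.46 → 161
= RGB(8, 163, 161)


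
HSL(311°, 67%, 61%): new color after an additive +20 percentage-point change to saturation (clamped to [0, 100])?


Original S = 67%
Adjustment = +20 percentage points
New S = 67 + (20) = 87
Clamp to [0, 100] → 87
= HSL(311°, 87%, 61%)


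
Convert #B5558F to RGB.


B5 → 181 (R)
55 → 85 (G)
8F → 143 (B)
= RGB(181, 85, 143)


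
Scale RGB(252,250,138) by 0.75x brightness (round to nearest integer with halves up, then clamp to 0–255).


Multiply each channel by 0.75, round half up, clamp to [0, 255]
R: 252×0.75 = 189
G: 250×0.75 = 187.5 → round → 188
B: 138×0.75 = 103.5 → round → 104
= RGB(189, 188, 104)


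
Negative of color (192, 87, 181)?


Invert: (255-R, 255-G, 255-B)
R: 255-192 = 63
G: 255-87 = 168
B: 255-181 = 74
= RGB(63, 168, 74)


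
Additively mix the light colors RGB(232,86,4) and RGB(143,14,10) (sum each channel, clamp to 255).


Additive: each channel = min(255, C₁+C₂)
R: 232+143 = 375 → 255
G: 86+14 = 100 → 100
B: 4+10 = 14 → 14
= RGB(255, 100, 14)


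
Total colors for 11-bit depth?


Colors = 2^bits = 2^11
= 2,048 colors


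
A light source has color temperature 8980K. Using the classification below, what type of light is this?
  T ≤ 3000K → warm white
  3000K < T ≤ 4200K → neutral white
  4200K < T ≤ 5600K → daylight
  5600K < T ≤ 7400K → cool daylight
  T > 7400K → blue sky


Temperature: 8980K
8980K > 7400K → blue sky
Classification: blue sky


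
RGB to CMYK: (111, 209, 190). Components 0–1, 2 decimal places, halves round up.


R'=111/255≈0.4353, G'=209/255≈0.8196, B'=190/255≈0.7451
K = 1 - max(R',G',B') = 1 - 209/255 = 46/255 = 0.18039… → 0.18
(1-R'-K)/(1-K) simplifies to (max-R)/max with max = 209:
C = (209-111)/209 = 98/209 = 0.46889… → 0.47
M = (209-209)/209 = 0/209 = 0 → 0.00
Y = (209-190)/209 = 19/209 = 0.09090… → 0.09
= CMYK(0.47, 0.00, 0.09, 0.18)


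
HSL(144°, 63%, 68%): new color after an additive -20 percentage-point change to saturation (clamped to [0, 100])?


Original S = 63%
Adjustment = -20 percentage points
New S = 63 + (-20) = 43
Clamp to [0, 100] → 43
= HSL(144°, 43%, 68%)


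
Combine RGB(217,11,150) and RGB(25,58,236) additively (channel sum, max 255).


Additive: each channel = min(255, C₁+C₂)
R: 217+25 = 242 → 242
G: 11+58 = 69 → 69
B: 150+236 = 386 → 255
= RGB(242, 69, 255)


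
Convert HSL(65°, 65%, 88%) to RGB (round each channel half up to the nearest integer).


H=65°, S=0.65, L=0.88
C = (1-|2L-1|)×S = (1-|0.76|)×0.65 = 0.156
H' = H/60 = 65/60 ≈ 1.0833; X = C×(1-|H' mod 2 - 1|) = 0.143
m = L - C/2 = 0.88 - 0.078 = 0.802
Sector ⌊H'⌋ = 1 → (R',G',B') = (0.143, 0.156, 0.0)
RGB = ((R'+m)×255, (G'+m)×255, (B'+m)×255) = (240.975, 244.29, 204.51)
Round half up → RGB(241, 244, 205)


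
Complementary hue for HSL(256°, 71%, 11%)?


Complement = opposite side of color wheel = hue + 180°
H' = (256 + 180) mod 360 = 76°
S and L unchanged.
= HSL(76°, 71%, 11%)


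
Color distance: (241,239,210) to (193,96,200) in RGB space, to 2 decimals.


d = √[(R₁-R₂)² + (G₁-G₂)² + (B₁-B₂)²]
d = √[(241-193)² + (239-96)² + (210-200)²]
d = √[2304 + 20449 + 100]
d = √22853
d ≈ 151.17


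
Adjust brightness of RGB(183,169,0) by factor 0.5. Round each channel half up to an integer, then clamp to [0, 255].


Multiply each channel by 0.5, round half up, clamp to [0, 255]
R: 183×0.5 = 91.5 → round → 92
G: 169×0.5 = 84.5 → round → 85
B: 0×0.5 = 0
= RGB(92, 85, 0)


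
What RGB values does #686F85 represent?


68 → 104 (R)
6F → 111 (G)
85 → 133 (B)
= RGB(104, 111, 133)


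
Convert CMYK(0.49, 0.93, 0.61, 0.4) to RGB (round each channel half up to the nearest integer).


R = 255 × (1-C) × (1-K) = 255 × 0.51 × 0.60 = 78.03 → 78
G = 255 × (1-M) × (1-K) = 255 × 0.07 × 0.60 = 10.71 → 11
B = 255 × (1-Y) × (1-K) = 255 × 0.39 × 0.60 = 59.67 → 60
= RGB(78, 11, 60)


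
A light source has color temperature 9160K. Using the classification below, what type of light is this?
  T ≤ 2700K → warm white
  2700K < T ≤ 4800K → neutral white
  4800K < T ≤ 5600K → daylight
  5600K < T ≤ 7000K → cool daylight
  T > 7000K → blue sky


Temperature: 9160K
9160K > 7000K → blue sky
Classification: blue sky


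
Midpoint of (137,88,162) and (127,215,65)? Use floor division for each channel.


Midpoint: each channel = ⌊(C₁+C₂)/2⌋
R: ⌊(137+127)/2⌋ = 132
G: ⌊(88+215)/2⌋ = 151
B: ⌊(162+65)/2⌋ = 113
= RGB(132, 151, 113)


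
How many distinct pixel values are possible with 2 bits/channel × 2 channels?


Total bits = 2 bits/channel × 2 channels = 4 bits
Distinct pixel values = 2^4
= 16 pixel values


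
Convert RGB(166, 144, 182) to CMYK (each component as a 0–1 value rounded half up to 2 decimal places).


R'=166/255≈0.6510, G'=144/255≈0.5647, B'=182/255≈0.7137
K = 1 - max(R',G',B') = 1 - 182/255 = 73/255 = 0.28627… → 0.29
(1-R'-K)/(1-K) simplifies to (max-R)/max with max = 182:
C = (182-166)/182 = 16/182 = 0.08791… → 0.09
M = (182-144)/182 = 38/182 = 0.20879… → 0.21
Y = (182-182)/182 = 0/182 = 0 → 0.00
= CMYK(0.09, 0.21, 0.00, 0.29)


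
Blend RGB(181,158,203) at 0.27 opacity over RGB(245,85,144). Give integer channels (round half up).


C = α×F + (1-α)×B, with 1-α = 0.73
R: 0.27×181 + 0.73×245 = 48.87 + 178.85 = 227.72 → 228
G: 0.27×158 + 0.73×85 = 42.66 + 62.05 = 104.71 → 105
B: 0.27×203 + 0.73×144 = 54.81 + 105.12 = 159.93 → 160
= RGB(228, 105, 160)


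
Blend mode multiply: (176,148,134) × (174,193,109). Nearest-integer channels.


Multiply: C = A×B/255, rounded to nearest integer
R: 176×174/255 = 30624/255 ≈ 120.094 → 120
G: 148×193/255 = 28564/255 ≈ 112.016 → 112
B: 134×109/255 = 14606/255 ≈ 57.278 → 57
= RGB(120, 112, 57)


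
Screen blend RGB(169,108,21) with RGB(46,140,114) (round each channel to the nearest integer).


Screen: C = 255 - (255-A)×(255-B)/255, rounded to nearest integer
R: 255 - (255-169)×(255-46)/255 = 255 - 17974/255 ≈ 255 - 70.486 = 184.514 → 185
G: 255 - (255-108)×(255-140)/255 = 255 - 16905/255 ≈ 255 - 66.294 = 188.706 → 189
B: 255 - (255-21)×(255-114)/255 = 255 - 32994/255 ≈ 255 - 129.388 = 125.612 → 126
= RGB(185, 189, 126)


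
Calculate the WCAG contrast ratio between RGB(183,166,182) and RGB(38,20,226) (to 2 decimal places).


Linearize each sRGB channel c=v/255: c/12.92 if c ≤ 0.04045 else ((c+0.055)/1.055)^2.4
L = 0.2126×R_lin + 0.7152×G_lin + 0.0722×B_lin
Color 1 (183,166,182):
  R=183: 183/255≈0.7176 > 0.04045 → ((0.7176+0.055)/1.055)^2.4 ≈ 0.47353
  G=166: 166/255≈0.6510 > 0.04045 → ((0.6510+0.055)/1.055)^2.4 ≈ 0.38133
  B=182: 182/255≈0.7137 > 0.04045 → ((0.7137+0.055)/1.055)^2.4 ≈ 0.46778
  L1 = 0.2126×0.47353 + 0.7152×0.38133 + 0.0722×0.46778 ≈ 0.40717
Color 2 (38,20,226):
  R=38: 38/255≈0.1490 > 0.04045 → ((0.1490+0.055)/1.055)^2.4 ≈ 0.01938
  G=20: 20/255≈0.0784 > 0.04045 → ((0.0784+0.055)/1.055)^2.4 ≈ 0.00700
  B=226: 226/255≈0.8863 > 0.04045 → ((0.8863+0.055)/1.055)^2.4 ≈ 0.76052
  L2 = 0.2126×0.01938 + 0.7152×0.00700 + 0.0722×0.76052 ≈ 0.06403
Lighter = 0.40717, Darker = 0.06403
Ratio = (L_lighter + 0.05) / (L_darker + 0.05)
Ratio = (0.40717 + 0.05) / (0.06403 + 0.05) = 0.45717 / 0.11403 ≈ 4.0091
Ratio ≈ 4.01:1


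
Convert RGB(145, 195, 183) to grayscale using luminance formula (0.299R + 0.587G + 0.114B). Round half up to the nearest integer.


Gray = 0.299×R + 0.587×G + 0.114×B
Gray = 0.299×145 + 0.587×195 + 0.114×183
Gray = 43.355 + 114.465 + 20.862
Gray = 178.682 → round half up → 179
Gray = 179


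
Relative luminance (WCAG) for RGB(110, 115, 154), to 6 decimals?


Linearize each channel (sRGB transfer function): c = v/255; c_lin = c/12.92 if c ≤ 0.04045, else ((c+0.055)/1.055)^2.4
  R: 110/255 ≈ 0.431373 > 0.04045 → ((0.431373+0.055)/1.055)^2.4 ≈ 0.155926
  G: 115/255 ≈ 0.450980 > 0.04045 → ((0.450980+0.055)/1.055)^2.4 ≈ 0.171441
  B: 154/255 ≈ 0.603922 > 0.04045 → ((0.603922+0.055)/1.055)^2.4 ≈ 0.323143
R_lin = 0.155926, G_lin = 0.171441, B_lin = 0.323143
L = 0.2126×R + 0.7152×G + 0.0722×B
L = 0.2126×0.155926 + 0.7152×0.171441 + 0.0722×0.323143
L ≈ 0.179096


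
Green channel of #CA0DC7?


Color: #CA0DC7
R = CA = 202
G = 0D = 13
B = C7 = 199
Green = 13


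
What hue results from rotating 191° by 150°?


New hue = (H + rotation) mod 360
New hue = (191 + 150) mod 360
= 341 mod 360
= 341°


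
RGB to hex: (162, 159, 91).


R = 162 → A2 (hex)
G = 159 → 9F (hex)
B = 91 → 5B (hex)
Hex = #A29F5B


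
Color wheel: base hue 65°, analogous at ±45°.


Base hue: 65°
Left analog: (65 - 45) mod 360 = 20°
Right analog: (65 + 45) mod 360 = 110°
Analogous hues = 20° and 110°


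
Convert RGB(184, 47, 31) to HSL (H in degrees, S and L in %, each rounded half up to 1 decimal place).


Normalize: R'=184/255≈0.7216, G'=47/255≈0.1843, B'=31/255≈0.1216
Max=184/255, Min=31/255, Δ=Max-Min=153/255
L = (Max+Min)/2 = (184+31)/510 = 215/510 = 0.42156… → L = 42.2%
L ≤ 0.5 → S = Δ/(Max+Min) = 153/(184+31) = 153/215 = 0.71162… → S = 71.2%
(the 1/255 factors cancel in S and H, so raw channel differences can be used)
Max is R' → H = 60 × (((G-B)/Δ) mod 6) = 60 × (((47-31)/153) mod 6)
  16/153 = 0.1045…
  H = 60 × 0.1045… = 6.274…° → H = 6.3°
= HSL(6.3°, 71.2%, 42.2%)


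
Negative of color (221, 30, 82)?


Invert: (255-R, 255-G, 255-B)
R: 255-221 = 34
G: 255-30 = 225
B: 255-82 = 173
= RGB(34, 225, 173)


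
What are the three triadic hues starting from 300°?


Triadic: equally spaced at 120° intervals
H1 = 300°
H2 = (300 + 120) mod 360 = 60°
H3 = (300 + 240) mod 360 = 180°
Triadic = 300°, 60°, 180°


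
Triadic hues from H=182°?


Triadic: equally spaced at 120° intervals
H1 = 182°
H2 = (182 + 120) mod 360 = 302°
H3 = (182 + 240) mod 360 = 62°
Triadic = 182°, 302°, 62°


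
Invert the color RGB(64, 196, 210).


Invert: (255-R, 255-G, 255-B)
R: 255-64 = 191
G: 255-196 = 59
B: 255-210 = 45
= RGB(191, 59, 45)


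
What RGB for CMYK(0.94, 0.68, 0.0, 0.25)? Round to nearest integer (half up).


R = 255 × (1-C) × (1-K) = 255 × 0.06 × 0.75 = 11.475 → 11
G = 255 × (1-M) × (1-K) = 255 × 0.32 × 0.75 = 61.2 → 61
B = 255 × (1-Y) × (1-K) = 255 × 1.00 × 0.75 = 191.25 → 191
= RGB(11, 61, 191)


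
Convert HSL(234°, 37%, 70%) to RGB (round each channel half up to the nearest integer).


H=234°, S=0.37, L=0.70
C = (1-|2L-1|)×S = (1-|0.40|)×0.37 = 0.222
H' = H/60 = 234/60 ≈ 3.9000; X = C×(1-|H' mod 2 - 1|) = 0.0222
m = L - C/2 = 0.70 - 0.111 = 0.589
Sector ⌊H'⌋ = 3 → (R',G',B') = (0.0, 0.0222, 0.222)
RGB = ((R'+m)×255, (G'+m)×255, (B'+m)×255) = (150.195, 155.856, 206.805)
Round half up → RGB(150, 156, 207)


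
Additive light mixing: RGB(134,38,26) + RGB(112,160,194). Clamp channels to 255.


Additive: each channel = min(255, C₁+C₂)
R: 134+112 = 246 → 246
G: 38+160 = 198 → 198
B: 26+194 = 220 → 220
= RGB(246, 198, 220)


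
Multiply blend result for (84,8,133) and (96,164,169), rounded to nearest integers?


Multiply: C = A×B/255, rounded to nearest integer
R: 84×96/255 = 8064/255 ≈ 31.624 → 32
G: 8×164/255 = 1312/255 ≈ 5.145 → 5
B: 133×169/255 = 22477/255 ≈ 88.145 → 88
= RGB(32, 5, 88)


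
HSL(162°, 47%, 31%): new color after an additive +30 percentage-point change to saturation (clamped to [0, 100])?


Original S = 47%
Adjustment = +30 percentage points
New S = 47 + (30) = 77
Clamp to [0, 100] → 77
= HSL(162°, 77%, 31%)


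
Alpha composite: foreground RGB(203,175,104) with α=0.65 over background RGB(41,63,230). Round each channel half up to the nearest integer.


C = α×F + (1-α)×B, with 1-α = 0.35
R: 0.65×203 + 0.35×41 = 131.95 + 14.35 = 146.30 → 146
G: 0.65×175 + 0.35×63 = 113.75 + 22.05 = 135.80 → 136
B: 0.65×104 + 0.35×230 = 67.60 + 80.50 = 148.10 → 148
= RGB(146, 136, 148)


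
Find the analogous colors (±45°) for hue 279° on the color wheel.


Base hue: 279°
Left analog: (279 - 45) mod 360 = 234°
Right analog: (279 + 45) mod 360 = 324°
Analogous hues = 234° and 324°


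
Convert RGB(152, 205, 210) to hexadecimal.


R = 152 → 98 (hex)
G = 205 → CD (hex)
B = 210 → D2 (hex)
Hex = #98CDD2


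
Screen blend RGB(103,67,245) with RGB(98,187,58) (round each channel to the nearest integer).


Screen: C = 255 - (255-A)×(255-B)/255, rounded to nearest integer
R: 255 - (255-103)×(255-98)/255 = 255 - 23864/255 ≈ 255 - 93.584 = 161.416 → 161
G: 255 - (255-67)×(255-187)/255 = 255 - 12784/255 ≈ 255 - 50.133 = 204.867 → 205
B: 255 - (255-245)×(255-58)/255 = 255 - 1970/255 ≈ 255 - 7.725 = 247.275 → 247
= RGB(161, 205, 247)


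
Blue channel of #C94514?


Color: #C94514
R = C9 = 201
G = 45 = 69
B = 14 = 20
Blue = 20


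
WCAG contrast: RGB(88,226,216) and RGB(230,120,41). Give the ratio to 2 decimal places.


Linearize each sRGB channel c=v/255: c/12.92 if c ≤ 0.04045 else ((c+0.055)/1.055)^2.4
L = 0.2126×R_lin + 0.7152×G_lin + 0.0722×B_lin
Color 1 (88,226,216):
  R=88: 88/255≈0.3451 > 0.04045 → ((0.3451+0.055)/1.055)^2.4 ≈ 0.09759
  G=226: 226/255≈0.8863 > 0.04045 → ((0.8863+0.055)/1.055)^2.4 ≈ 0.76052
  B=216: 216/255≈0.8471 > 0.04045 → ((0.8471+0.055)/1.055)^2.4 ≈ 0.68669
  L1 = 0.2126×0.09759 + 0.7152×0.76052 + 0.0722×0.68669 ≈ 0.61425
Color 2 (230,120,41):
  R=230: 230/255≈0.9020 > 0.04045 → ((0.9020+0.055)/1.055)^2.4 ≈ 0.79130
  G=120: 120/255≈0.4706 > 0.04045 → ((0.4706+0.055)/1.055)^2.4 ≈ 0.18782
  B=41: 41/255≈0.1608 > 0.04045 → ((0.1608+0.055)/1.055)^2.4 ≈ 0.02217
  L2 = 0.2126×0.79130 + 0.7152×0.18782 + 0.0722×0.02217 ≈ 0.30416
Lighter = 0.61425, Darker = 0.30416
Ratio = (L_lighter + 0.05) / (L_darker + 0.05)
Ratio = (0.61425 + 0.05) / (0.30416 + 0.05) = 0.66425 / 0.35416 ≈ 1.8756
Ratio ≈ 1.88:1


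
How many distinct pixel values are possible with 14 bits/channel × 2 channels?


Total bits = 14 bits/channel × 2 channels = 28 bits
Distinct pixel values = 2^28
= 268,435,456 pixel values


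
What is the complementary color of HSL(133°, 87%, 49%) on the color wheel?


Complement = opposite side of color wheel = hue + 180°
H' = (133 + 180) mod 360 = 313°
S and L unchanged.
= HSL(313°, 87%, 49%)


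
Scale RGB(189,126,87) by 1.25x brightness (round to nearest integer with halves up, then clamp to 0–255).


Multiply each channel by 1.25, round half up, clamp to [0, 255]
R: 189×1.25 = 236.25 → round → 236
G: 126×1.25 = 157.5 → round → 158
B: 87×1.25 = 108.75 → round → 109
= RGB(236, 158, 109)


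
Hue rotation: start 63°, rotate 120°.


New hue = (H + rotation) mod 360
New hue = (63 + 120) mod 360
= 183 mod 360
= 183°


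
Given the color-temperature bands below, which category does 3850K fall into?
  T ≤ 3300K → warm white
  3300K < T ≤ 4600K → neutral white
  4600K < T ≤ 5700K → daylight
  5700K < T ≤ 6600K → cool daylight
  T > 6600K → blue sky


Temperature: 3850K
3300K < 3850K ≤ 4600K → neutral white
Classification: neutral white


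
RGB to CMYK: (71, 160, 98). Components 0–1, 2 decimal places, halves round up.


R'=71/255≈0.2784, G'=160/255≈0.6275, B'=98/255≈0.3843
K = 1 - max(R',G',B') = 1 - 160/255 = 95/255 = 0.37254… → 0.37
(1-R'-K)/(1-K) simplifies to (max-R)/max with max = 160:
C = (160-71)/160 = 89/160 = 0.55625 → 0.56
M = (160-160)/160 = 0/160 = 0 → 0.00
Y = (160-98)/160 = 62/160 = 0.3875 → 0.39
= CMYK(0.56, 0.00, 0.39, 0.37)


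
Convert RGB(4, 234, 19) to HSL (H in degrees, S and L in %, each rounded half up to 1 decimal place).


Normalize: R'=4/255≈0.0157, G'=234/255≈0.9176, B'=19/255≈0.0745
Max=234/255, Min=4/255, Δ=Max-Min=230/255
L = (Max+Min)/2 = (234+4)/510 = 238/510 = 0.46666… → L = 46.7%
L ≤ 0.5 → S = Δ/(Max+Min) = 230/(234+4) = 230/238 = 0.96638… → S = 96.6%
(the 1/255 factors cancel in S and H, so raw channel differences can be used)
Max is G' → H = 60 × ((B-R)/Δ + 2) = 60 × ((19-4)/230 + 2)
  15/230 + 2 = 0.0652… + 2 = 2.0652…
  H = 60 × 2.0652… = 123.913…° → H = 123.9°
= HSL(123.9°, 96.6%, 46.7%)


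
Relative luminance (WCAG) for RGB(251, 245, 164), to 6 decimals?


Linearize each channel (sRGB transfer function): c = v/255; c_lin = c/12.92 if c ≤ 0.04045, else ((c+0.055)/1.055)^2.4
  R: 251/255 ≈ 0.984314 > 0.04045 → ((0.984314+0.055)/1.055)^2.4 ≈ 0.964686
  G: 245/255 ≈ 0.960784 > 0.04045 → ((0.960784+0.055)/1.055)^2.4 ≈ 0.913099
  B: 164/255 ≈ 0.643137 > 0.04045 → ((0.643137+0.055)/1.055)^2.4 ≈ 0.371238
R_lin = 0.964686, G_lin = 0.913099, B_lin = 0.371238
L = 0.2126×R + 0.7152×G + 0.0722×B
L = 0.2126×0.964686 + 0.7152×0.913099 + 0.0722×0.371238
L ≈ 0.884944


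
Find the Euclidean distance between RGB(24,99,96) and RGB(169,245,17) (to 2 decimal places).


d = √[(R₁-R₂)² + (G₁-G₂)² + (B₁-B₂)²]
d = √[(24-169)² + (99-245)² + (96-17)²]
d = √[21025 + 21316 + 6241]
d = √48582
d ≈ 220.41


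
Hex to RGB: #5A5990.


5A → 90 (R)
59 → 89 (G)
90 → 144 (B)
= RGB(90, 89, 144)


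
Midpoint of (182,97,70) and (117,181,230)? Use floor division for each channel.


Midpoint: each channel = ⌊(C₁+C₂)/2⌋
R: ⌊(182+117)/2⌋ = 149
G: ⌊(97+181)/2⌋ = 139
B: ⌊(70+230)/2⌋ = 150
= RGB(149, 139, 150)


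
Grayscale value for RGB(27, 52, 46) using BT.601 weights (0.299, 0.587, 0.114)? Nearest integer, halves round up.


Gray = 0.299×R + 0.587×G + 0.114×B
Gray = 0.299×27 + 0.587×52 + 0.114×46
Gray = 8.073 + 30.524 + 5.244
Gray = 43.841 → round half up → 44
Gray = 44


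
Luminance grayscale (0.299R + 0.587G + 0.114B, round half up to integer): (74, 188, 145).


Gray = 0.299×R + 0.587×G + 0.114×B
Gray = 0.299×74 + 0.587×188 + 0.114×145
Gray = 22.126 + 110.356 + 16.530
Gray = 149.012 → round half up → 149
Gray = 149


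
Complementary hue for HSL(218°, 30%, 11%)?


Complement = opposite side of color wheel = hue + 180°
H' = (218 + 180) mod 360 = 38°
S and L unchanged.
= HSL(38°, 30%, 11%)


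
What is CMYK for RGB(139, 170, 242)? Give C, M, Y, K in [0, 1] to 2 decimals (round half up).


R'=139/255≈0.5451, G'=170/255≈0.6667, B'=242/255≈0.9490
K = 1 - max(R',G',B') = 1 - 242/255 = 13/255 = 0.05098… → 0.05
(1-R'-K)/(1-K) simplifies to (max-R)/max with max = 242:
C = (242-139)/242 = 103/242 = 0.42561… → 0.43
M = (242-170)/242 = 72/242 = 0.29752… → 0.30
Y = (242-242)/242 = 0/242 = 0 → 0.00
= CMYK(0.43, 0.30, 0.00, 0.05)


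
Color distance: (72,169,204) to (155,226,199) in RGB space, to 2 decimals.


d = √[(R₁-R₂)² + (G₁-G₂)² + (B₁-B₂)²]
d = √[(72-155)² + (169-226)² + (204-199)²]
d = √[6889 + 3249 + 25]
d = √10163
d ≈ 100.81


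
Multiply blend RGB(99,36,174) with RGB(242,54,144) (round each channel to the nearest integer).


Multiply: C = A×B/255, rounded to nearest integer
R: 99×242/255 = 23958/255 ≈ 93.953 → 94
G: 36×54/255 = 1944/255 ≈ 7.624 → 8
B: 174×144/255 = 25056/255 ≈ 98.259 → 98
= RGB(94, 8, 98)


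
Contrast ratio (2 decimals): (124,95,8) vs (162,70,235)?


Linearize each sRGB channel c=v/255: c/12.92 if c ≤ 0.04045 else ((c+0.055)/1.055)^2.4
L = 0.2126×R_lin + 0.7152×G_lin + 0.0722×B_lin
Color 1 (124,95,8):
  R=124: 124/255≈0.4863 > 0.04045 → ((0.4863+0.055)/1.055)^2.4 ≈ 0.20156
  G=95: 95/255≈0.3725 > 0.04045 → ((0.3725+0.055)/1.055)^2.4 ≈ 0.11444
  B=8: 8/255≈0.0314 ≤ 0.04045 → 0.0314/12.92 ≈ 0.00243
  L1 = 0.2126×0.20156 + 0.7152×0.11444 + 0.0722×0.00243 ≈ 0.12487
Color 2 (162,70,235):
  R=162: 162/255≈0.6353 > 0.04045 → ((0.6353+0.055)/1.055)^2.4 ≈ 0.36131
  G=70: 70/255≈0.2745 > 0.04045 → ((0.2745+0.055)/1.055)^2.4 ≈ 0.06125
  B=235: 235/255≈0.9216 > 0.04045 → ((0.9216+0.055)/1.055)^2.4 ≈ 0.83077
  L2 = 0.2126×0.36131 + 0.7152×0.06125 + 0.0722×0.83077 ≈ 0.18060
Lighter = 0.18060, Darker = 0.12487
Ratio = (L_lighter + 0.05) / (L_darker + 0.05)
Ratio = (0.18060 + 0.05) / (0.12487 + 0.05) = 0.23060 / 0.17487 ≈ 1.3187
Ratio ≈ 1.32:1


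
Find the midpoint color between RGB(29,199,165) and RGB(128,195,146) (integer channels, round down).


Midpoint: each channel = ⌊(C₁+C₂)/2⌋
R: ⌊(29+128)/2⌋ = 78
G: ⌊(199+195)/2⌋ = 197
B: ⌊(165+146)/2⌋ = 155
= RGB(78, 197, 155)


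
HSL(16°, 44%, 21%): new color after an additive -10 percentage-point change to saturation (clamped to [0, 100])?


Original S = 44%
Adjustment = -10 percentage points
New S = 44 + (-10) = 34
Clamp to [0, 100] → 34
= HSL(16°, 34%, 21%)


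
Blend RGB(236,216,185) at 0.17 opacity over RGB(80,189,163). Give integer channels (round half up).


C = α×F + (1-α)×B, with 1-α = 0.83
R: 0.17×236 + 0.83×80 = 40.12 + 66.40 = 106.52 → 107
G: 0.17×216 + 0.83×189 = 36.72 + 156.87 = 193.59 → 194
B: 0.17×185 + 0.83×163 = 31.45 + 135.29 = 166.74 → 167
= RGB(107, 194, 167)


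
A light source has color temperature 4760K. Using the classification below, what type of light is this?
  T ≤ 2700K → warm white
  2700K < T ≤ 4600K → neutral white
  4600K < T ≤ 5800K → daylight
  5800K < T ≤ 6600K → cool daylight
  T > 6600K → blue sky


Temperature: 4760K
4600K < 4760K ≤ 5800K → daylight
Classification: daylight


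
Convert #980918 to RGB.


98 → 152 (R)
09 → 9 (G)
18 → 24 (B)
= RGB(152, 9, 24)


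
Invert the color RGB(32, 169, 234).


Invert: (255-R, 255-G, 255-B)
R: 255-32 = 223
G: 255-169 = 86
B: 255-234 = 21
= RGB(223, 86, 21)


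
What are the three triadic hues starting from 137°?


Triadic: equally spaced at 120° intervals
H1 = 137°
H2 = (137 + 120) mod 360 = 257°
H3 = (137 + 240) mod 360 = 17°
Triadic = 137°, 257°, 17°


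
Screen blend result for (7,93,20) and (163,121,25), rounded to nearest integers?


Screen: C = 255 - (255-A)×(255-B)/255, rounded to nearest integer
R: 255 - (255-7)×(255-163)/255 = 255 - 22816/255 ≈ 255 - 89.475 = 165.525 → 166
G: 255 - (255-93)×(255-121)/255 = 255 - 21708/255 ≈ 255 - 85.129 = 169.871 → 170
B: 255 - (255-20)×(255-25)/255 = 255 - 54050/255 ≈ 255 - 211.961 = 43.039 → 43
= RGB(166, 170, 43)


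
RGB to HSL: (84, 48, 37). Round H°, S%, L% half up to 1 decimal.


Normalize: R'=84/255≈0.3294, G'=48/255≈0.1882, B'=37/255≈0.1451
Max=84/255, Min=37/255, Δ=Max-Min=47/255
L = (Max+Min)/2 = (84+37)/510 = 121/510 = 0.23725… → L = 23.7%
L ≤ 0.5 → S = Δ/(Max+Min) = 47/(84+37) = 47/121 = 0.38842… → S = 38.8%
(the 1/255 factors cancel in S and H, so raw channel differences can be used)
Max is R' → H = 60 × (((G-B)/Δ) mod 6) = 60 × (((48-37)/47) mod 6)
  11/47 = 0.2340…
  H = 60 × 0.2340… = 14.042…° → H = 14.0°
= HSL(14.0°, 38.8%, 23.7%)


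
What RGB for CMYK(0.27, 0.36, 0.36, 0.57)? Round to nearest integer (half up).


R = 255 × (1-C) × (1-K) = 255 × 0.73 × 0.43 = 80.0445 → 80
G = 255 × (1-M) × (1-K) = 255 × 0.64 × 0.43 = 70.176 → 70
B = 255 × (1-Y) × (1-K) = 255 × 0.64 × 0.43 = 70.176 → 70
= RGB(80, 70, 70)


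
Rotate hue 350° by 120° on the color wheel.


New hue = (H + rotation) mod 360
New hue = (350 + 120) mod 360
= 470 mod 360
= 110°


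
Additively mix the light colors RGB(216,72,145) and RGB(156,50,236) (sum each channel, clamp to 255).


Additive: each channel = min(255, C₁+C₂)
R: 216+156 = 372 → 255
G: 72+50 = 122 → 122
B: 145+236 = 381 → 255
= RGB(255, 122, 255)


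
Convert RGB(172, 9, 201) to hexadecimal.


R = 172 → AC (hex)
G = 9 → 09 (hex)
B = 201 → C9 (hex)
Hex = #AC09C9


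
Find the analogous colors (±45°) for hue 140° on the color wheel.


Base hue: 140°
Left analog: (140 - 45) mod 360 = 95°
Right analog: (140 + 45) mod 360 = 185°
Analogous hues = 95° and 185°


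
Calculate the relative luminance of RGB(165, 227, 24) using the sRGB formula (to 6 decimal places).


Linearize each channel (sRGB transfer function): c = v/255; c_lin = c/12.92 if c ≤ 0.04045, else ((c+0.055)/1.055)^2.4
  R: 165/255 ≈ 0.647059 > 0.04045 → ((0.647059+0.055)/1.055)^2.4 ≈ 0.376262
  G: 227/255 ≈ 0.890196 > 0.04045 → ((0.890196+0.055)/1.055)^2.4 ≈ 0.768151
  B: 24/255 ≈ 0.094118 > 0.04045 → ((0.094118+0.055)/1.055)^2.4 ≈ 0.009134
R_lin = 0.376262, G_lin = 0.768151, B_lin = 0.009134
L = 0.2126×R + 0.7152×G + 0.0722×B
L = 0.2126×0.376262 + 0.7152×0.768151 + 0.0722×0.009134
L ≈ 0.630035


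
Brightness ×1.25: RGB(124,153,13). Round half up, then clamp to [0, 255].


Multiply each channel by 1.25, round half up, clamp to [0, 255]
R: 124×1.25 = 155
G: 153×1.25 = 191.25 → round → 191
B: 13×1.25 = 16.25 → round → 16
= RGB(155, 191, 16)


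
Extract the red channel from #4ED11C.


Color: #4ED11C
R = 4E = 78
G = D1 = 209
B = 1C = 28
Red = 78


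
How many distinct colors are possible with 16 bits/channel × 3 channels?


Total bits = 16 bits/channel × 3 channels = 48 bits
Distinct colors = 2^48
= 281,474,976,710,656 colors


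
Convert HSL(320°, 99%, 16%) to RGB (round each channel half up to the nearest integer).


H=320°, S=0.99, L=0.16
C = (1-|2L-1|)×S = (1-|-0.68|)×0.99 = 0.3168
H' = H/60 = 320/60 ≈ 5.3333; X = C×(1-|H' mod 2 - 1|) = 0.2112
m = L - C/2 = 0.16 - 0.1584 = 0.0016
Sector ⌊H'⌋ = 5 → (R',G',B') = (0.3168, 0.0, 0.2112)
RGB = ((R'+m)×255, (G'+m)×255, (B'+m)×255) = (81.192, 0.408, 54.264)
Round half up → RGB(81, 0, 54)


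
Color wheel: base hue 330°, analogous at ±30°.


Base hue: 330°
Left analog: (330 - 30) mod 360 = 300°
Right analog: (330 + 30) mod 360 = 0°
Analogous hues = 300° and 0°


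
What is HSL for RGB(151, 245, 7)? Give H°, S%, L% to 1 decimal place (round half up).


Normalize: R'=151/255≈0.5922, G'=245/255≈0.9608, B'=7/255≈0.0275
Max=245/255, Min=7/255, Δ=Max-Min=238/255
L = (Max+Min)/2 = (245+7)/510 = 252/510 = 0.49411… → L = 49.4%
L ≤ 0.5 → S = Δ/(Max+Min) = 238/(245+7) = 238/252 = 0.94444… → S = 94.4%
(the 1/255 factors cancel in S and H, so raw channel differences can be used)
Max is G' → H = 60 × ((B-R)/Δ + 2) = 60 × ((7-151)/238 + 2)
  -144/238 + 2 = -0.6050… + 2 = 1.3949…
  H = 60 × 1.3949… = 83.697…° → H = 83.7°
= HSL(83.7°, 94.4%, 49.4%)


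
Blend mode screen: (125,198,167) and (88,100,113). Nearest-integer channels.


Screen: C = 255 - (255-A)×(255-B)/255, rounded to nearest integer
R: 255 - (255-125)×(255-88)/255 = 255 - 21710/255 ≈ 255 - 85.137 = 169.863 → 170
G: 255 - (255-198)×(255-100)/255 = 255 - 8835/255 ≈ 255 - 34.647 = 220.353 → 220
B: 255 - (255-167)×(255-113)/255 = 255 - 12496/255 ≈ 255 - 49.004 = 205.996 → 206
= RGB(170, 220, 206)


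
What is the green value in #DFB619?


Color: #DFB619
R = DF = 223
G = B6 = 182
B = 19 = 25
Green = 182


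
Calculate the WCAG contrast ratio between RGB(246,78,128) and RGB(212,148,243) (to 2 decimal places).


Linearize each sRGB channel c=v/255: c/12.92 if c ≤ 0.04045 else ((c+0.055)/1.055)^2.4
L = 0.2126×R_lin + 0.7152×G_lin + 0.0722×B_lin
Color 1 (246,78,128):
  R=246: 246/255≈0.9647 > 0.04045 → ((0.9647+0.055)/1.055)^2.4 ≈ 0.92158
  G=78: 78/255≈0.3059 > 0.04045 → ((0.3059+0.055)/1.055)^2.4 ≈ 0.07619
  B=128: 128/255≈0.5020 > 0.04045 → ((0.5020+0.055)/1.055)^2.4 ≈ 0.21586
  L1 = 0.2126×0.92158 + 0.7152×0.07619 + 0.0722×0.21586 ≈ 0.26600
Color 2 (212,148,243):
  R=212: 212/255≈0.8314 > 0.04045 → ((0.8314+0.055)/1.055)^2.4 ≈ 0.65837
  G=148: 148/255≈0.5804 > 0.04045 → ((0.5804+0.055)/1.055)^2.4 ≈ 0.29614
  B=243: 243/255≈0.9529 > 0.04045 → ((0.9529+0.055)/1.055)^2.4 ≈ 0.89627
  L2 = 0.2126×0.65837 + 0.7152×0.29614 + 0.0722×0.89627 ≈ 0.41648
Lighter = 0.41648, Darker = 0.26600
Ratio = (L_lighter + 0.05) / (L_darker + 0.05)
Ratio = (0.41648 + 0.05) / (0.26600 + 0.05) = 0.46648 / 0.31600 ≈ 1.4762
Ratio ≈ 1.48:1


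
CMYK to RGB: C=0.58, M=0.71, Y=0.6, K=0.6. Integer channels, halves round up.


R = 255 × (1-C) × (1-K) = 255 × 0.42 × 0.40 = 42.84 → 43
G = 255 × (1-M) × (1-K) = 255 × 0.29 × 0.40 = 29.58 → 30
B = 255 × (1-Y) × (1-K) = 255 × 0.40 × 0.40 = 40.8 → 41
= RGB(43, 30, 41)


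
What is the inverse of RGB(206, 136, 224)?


Invert: (255-R, 255-G, 255-B)
R: 255-206 = 49
G: 255-136 = 119
B: 255-224 = 31
= RGB(49, 119, 31)


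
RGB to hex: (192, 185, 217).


R = 192 → C0 (hex)
G = 185 → B9 (hex)
B = 217 → D9 (hex)
Hex = #C0B9D9


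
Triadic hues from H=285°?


Triadic: equally spaced at 120° intervals
H1 = 285°
H2 = (285 + 120) mod 360 = 45°
H3 = (285 + 240) mod 360 = 165°
Triadic = 285°, 45°, 165°


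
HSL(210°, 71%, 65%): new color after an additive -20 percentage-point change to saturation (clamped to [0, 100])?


Original S = 71%
Adjustment = -20 percentage points
New S = 71 + (-20) = 51
Clamp to [0, 100] → 51
= HSL(210°, 51%, 65%)


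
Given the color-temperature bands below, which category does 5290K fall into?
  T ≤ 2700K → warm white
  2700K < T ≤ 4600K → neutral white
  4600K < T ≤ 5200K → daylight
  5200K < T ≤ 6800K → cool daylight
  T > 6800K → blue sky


Temperature: 5290K
5200K < 5290K ≤ 6800K → cool daylight
Classification: cool daylight


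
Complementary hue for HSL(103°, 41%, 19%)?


Complement = opposite side of color wheel = hue + 180°
H' = (103 + 180) mod 360 = 283°
S and L unchanged.
= HSL(283°, 41%, 19%)


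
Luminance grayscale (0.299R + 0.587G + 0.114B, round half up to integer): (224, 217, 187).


Gray = 0.299×R + 0.587×G + 0.114×B
Gray = 0.299×224 + 0.587×217 + 0.114×187
Gray = 66.976 + 127.379 + 21.318
Gray = 215.673 → round half up → 216
Gray = 216


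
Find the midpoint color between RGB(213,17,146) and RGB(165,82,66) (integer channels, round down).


Midpoint: each channel = ⌊(C₁+C₂)/2⌋
R: ⌊(213+165)/2⌋ = 189
G: ⌊(17+82)/2⌋ = 49
B: ⌊(146+66)/2⌋ = 106
= RGB(189, 49, 106)


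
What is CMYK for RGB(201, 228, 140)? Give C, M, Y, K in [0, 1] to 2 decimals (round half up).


R'=201/255≈0.7882, G'=228/255≈0.8941, B'=140/255≈0.5490
K = 1 - max(R',G',B') = 1 - 228/255 = 27/255 = 0.10588… → 0.11
(1-R'-K)/(1-K) simplifies to (max-R)/max with max = 228:
C = (228-201)/228 = 27/228 = 0.11842… → 0.12
M = (228-228)/228 = 0/228 = 0 → 0.00
Y = (228-140)/228 = 88/228 = 0.38596… → 0.39
= CMYK(0.12, 0.00, 0.39, 0.11)


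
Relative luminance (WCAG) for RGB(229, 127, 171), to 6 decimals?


Linearize each channel (sRGB transfer function): c = v/255; c_lin = c/12.92 if c ≤ 0.04045, else ((c+0.055)/1.055)^2.4
  R: 229/255 ≈ 0.898039 > 0.04045 → ((0.898039+0.055)/1.055)^2.4 ≈ 0.783538
  G: 127/255 ≈ 0.498039 > 0.04045 → ((0.498039+0.055)/1.055)^2.4 ≈ 0.212231
  B: 171/255 ≈ 0.670588 > 0.04045 → ((0.670588+0.055)/1.055)^2.4 ≈ 0.407240
R_lin = 0.783538, G_lin = 0.212231, B_lin = 0.407240
L = 0.2126×R + 0.7152×G + 0.0722×B
L = 0.2126×0.783538 + 0.7152×0.212231 + 0.0722×0.407240
L ≈ 0.347770


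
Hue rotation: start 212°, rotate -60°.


New hue = (H + rotation) mod 360
New hue = (212 -60) mod 360
= 152 mod 360
= 152°


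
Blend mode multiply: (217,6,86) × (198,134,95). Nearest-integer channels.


Multiply: C = A×B/255, rounded to nearest integer
R: 217×198/255 = 42966/255 ≈ 168.494 → 168
G: 6×134/255 = 804/255 ≈ 3.153 → 3
B: 86×95/255 = 8170/255 ≈ 32.039 → 32
= RGB(168, 3, 32)


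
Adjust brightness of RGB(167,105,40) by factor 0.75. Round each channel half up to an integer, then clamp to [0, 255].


Multiply each channel by 0.75, round half up, clamp to [0, 255]
R: 167×0.75 = 125.25 → round → 125
G: 105×0.75 = 78.75 → round → 79
B: 40×0.75 = 30
= RGB(125, 79, 30)


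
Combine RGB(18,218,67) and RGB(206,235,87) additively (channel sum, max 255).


Additive: each channel = min(255, C₁+C₂)
R: 18+206 = 224 → 224
G: 218+235 = 453 → 255
B: 67+87 = 154 → 154
= RGB(224, 255, 154)


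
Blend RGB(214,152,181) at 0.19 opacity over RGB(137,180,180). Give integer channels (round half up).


C = α×F + (1-α)×B, with 1-α = 0.81
R: 0.19×214 + 0.81×137 = 40.66 + 110.97 = 151.63 → 152
G: 0.19×152 + 0.81×180 = 28.88 + 145.80 = 174.68 → 175
B: 0.19×181 + 0.81×180 = 34.39 + 145.80 = 180.19 → 180
= RGB(152, 175, 180)


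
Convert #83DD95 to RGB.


83 → 131 (R)
DD → 221 (G)
95 → 149 (B)
= RGB(131, 221, 149)


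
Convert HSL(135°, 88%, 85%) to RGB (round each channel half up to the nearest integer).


H=135°, S=0.88, L=0.85
C = (1-|2L-1|)×S = (1-|0.70|)×0.88 = 0.264
H' = H/60 = 135/60 ≈ 2.2500; X = C×(1-|H' mod 2 - 1|) = 0.066
m = L - C/2 = 0.85 - 0.132 = 0.718
Sector ⌊H'⌋ = 2 → (R',G',B') = (0.0, 0.264, 0.066)
RGB = ((R'+m)×255, (G'+m)×255, (B'+m)×255) = (183.09, 250.41, 199.92)
Round half up → RGB(183, 250, 200)


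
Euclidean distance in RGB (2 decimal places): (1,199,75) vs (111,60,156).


d = √[(R₁-R₂)² + (G₁-G₂)² + (B₁-B₂)²]
d = √[(1-111)² + (199-60)² + (75-156)²]
d = √[12100 + 19321 + 6561]
d = √37982
d ≈ 194.89


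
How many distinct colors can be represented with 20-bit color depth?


Colors = 2^bits = 2^20
= 1,048,576 colors


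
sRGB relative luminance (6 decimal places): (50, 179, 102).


Linearize each channel (sRGB transfer function): c = v/255; c_lin = c/12.92 if c ≤ 0.04045, else ((c+0.055)/1.055)^2.4
  R: 50/255 ≈ 0.196078 > 0.04045 → ((0.196078+0.055)/1.055)^2.4 ≈ 0.031896
  G: 179/255 ≈ 0.701961 > 0.04045 → ((0.701961+0.055)/1.055)^2.4 ≈ 0.450786
  B: 102/255 ≈ 0.400000 > 0.04045 → ((0.400000+0.055)/1.055)^2.4 ≈ 0.132868
R_lin = 0.031896, G_lin = 0.450786, B_lin = 0.132868
L = 0.2126×R + 0.7152×G + 0.0722×B
L = 0.2126×0.031896 + 0.7152×0.450786 + 0.0722×0.132868
L ≈ 0.338776
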